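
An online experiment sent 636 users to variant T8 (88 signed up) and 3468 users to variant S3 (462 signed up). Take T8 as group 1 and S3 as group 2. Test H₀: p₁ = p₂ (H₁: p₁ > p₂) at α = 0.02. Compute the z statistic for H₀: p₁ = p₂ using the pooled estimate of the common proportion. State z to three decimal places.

p̂₁ = 88/636 = 0.13836, p̂₂ = 462/3468 = 0.13322.
Pooled p̂ = (88+462)/(636+3468) = 550/4104 = 0.13402.
SE = √(p̂(1−p̂)(1/n₁+1/n₂)) = √(0.13402·0.86598·0.00186068) = √(0.000215942) = 0.01469.
z = (0.13836 − 0.13322)/0.01469 = 0.00514/0.01469 = 0.350.
p-value = P(Z > 0.350) ≈ 0.3631; since p > α = 0.02, fail to reject H₀.

z = 0.350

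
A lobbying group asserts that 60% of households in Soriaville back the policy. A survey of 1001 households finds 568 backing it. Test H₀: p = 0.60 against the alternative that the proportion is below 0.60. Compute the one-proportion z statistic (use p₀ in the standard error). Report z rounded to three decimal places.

z = -2.103

p̂ = 568/1001 ≈ 0.567433.
Under H₀, SE = √(0.6·0.4/1001) = √(0.00023976) = 0.015484.
z = (0.567433 − 0.6)/0.015484 = -0.032567/0.015484 = -2.103.
p-value = P(Z < -2.103) ≈ 0.0177.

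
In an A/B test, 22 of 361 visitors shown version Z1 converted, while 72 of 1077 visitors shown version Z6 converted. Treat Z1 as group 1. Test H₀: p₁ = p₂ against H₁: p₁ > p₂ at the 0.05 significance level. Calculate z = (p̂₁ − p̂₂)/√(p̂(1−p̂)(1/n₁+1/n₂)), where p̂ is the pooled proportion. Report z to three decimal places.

z = -0.393

p̂₁ = 22/361 = 0.06094, p̂₂ = 72/1077 = 0.06685.
Pooled p̂ = (22+72)/(361+1077) = 94/1438 = 0.06537.
SE = √(0.0610955 × 0.00369859) = 0.01503.
z = (0.06094 − 0.06685)/0.01503 = -0.00591/0.01503 = -0.393.
p-value = P(Z > -0.393) ≈ 0.6529; since p > α = 0.05, fail to reject H₀.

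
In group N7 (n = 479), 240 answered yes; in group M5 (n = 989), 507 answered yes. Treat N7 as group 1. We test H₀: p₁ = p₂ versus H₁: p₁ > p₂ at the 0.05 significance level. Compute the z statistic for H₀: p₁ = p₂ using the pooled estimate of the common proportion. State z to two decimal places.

p̂₁ = 240/479 ≈ 0.5010, p̂₂ = 507/989 ≈ 0.5126.
Pooled p̂ = (240+507)/(479+989) = 747/1468 = 0.5089.
SE = √(p̂(1−p̂)(1/n₁+1/n₂)) = √(0.5089·0.4911·0.00309881) = √(0.000774458) = 0.0278.
z = (0.5010 − 0.5126)/0.0278 = -0.0116/0.0278 = -0.42.
p-value = P(Z > -0.417) ≈ 0.6615. With α = 0.05, fail to reject H₀.

z = -0.42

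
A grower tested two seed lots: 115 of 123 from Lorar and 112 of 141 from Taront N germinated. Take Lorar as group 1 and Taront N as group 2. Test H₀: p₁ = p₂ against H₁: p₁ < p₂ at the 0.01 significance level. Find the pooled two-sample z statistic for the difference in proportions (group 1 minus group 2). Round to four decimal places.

z = 3.2835

p̂₁ = 115/123 = 0.934959, p̂₂ = 112/141 = 0.794326.
Pooled p̂ = (115+112)/(123+141) = 227/264 = 0.859848.
SE = √(p̂(1−p̂)(1/n₁+1/n₂)) = √(0.859848·0.140152·0.0152223) = √(0.00183442) = 0.042830.
z = (0.934959 − 0.794326)/0.042830 = 0.140633/0.042830 = 3.2835.
p-value = P(Z < 3.284) ≈ 0.9995, so at α = 0.01 we fail to reject H₀.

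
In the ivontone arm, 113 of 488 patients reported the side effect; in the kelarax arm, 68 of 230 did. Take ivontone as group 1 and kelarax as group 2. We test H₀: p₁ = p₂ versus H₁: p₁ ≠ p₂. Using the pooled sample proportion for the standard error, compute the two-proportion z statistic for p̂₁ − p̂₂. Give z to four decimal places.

p̂₁ = 113/488 = 0.231557, p̂₂ = 68/230 = 0.295652.
Pooled p̂ = (113+68)/(488+230) = 181/718 = 0.252089.
SE = √(0.18854 × 0.00639701) = 0.034729.
z = (0.231557 − 0.295652)/0.034729 = -0.064095/0.034729 = -1.8456.
p-value = 2·P(Z > 1.846) ≈ 0.0650.

z = -1.8456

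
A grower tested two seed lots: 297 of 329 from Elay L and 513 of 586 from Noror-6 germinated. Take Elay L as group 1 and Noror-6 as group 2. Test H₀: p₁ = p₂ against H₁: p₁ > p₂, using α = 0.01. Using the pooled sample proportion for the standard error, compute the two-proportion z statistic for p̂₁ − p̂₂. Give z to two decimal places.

p̂₁ = 297/329 ≈ 0.9027, p̂₂ = 513/586 ≈ 0.8754.
Pooled p̂ = (297+513)/(329+586) = 810/915 = 0.8852.
SE = √(0.101586 × 0.004746) = 0.0220.
z = (0.9027 − 0.8754)/0.0220 = 0.0273/0.0220 = 1.24.
p-value = P(Z > 1.244) ≈ 0.1068, so at α = 0.01 we fail to reject H₀.

z = 1.24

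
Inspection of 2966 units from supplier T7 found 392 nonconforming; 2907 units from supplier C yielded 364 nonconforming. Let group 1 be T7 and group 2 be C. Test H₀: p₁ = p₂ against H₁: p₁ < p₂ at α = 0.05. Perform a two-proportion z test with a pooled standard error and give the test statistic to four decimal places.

z = 0.7951

p̂₁ = 392/2966 = 0.1321645, p̂₂ = 364/2907 = 0.1252150.
Pooled p̂ = (392+364)/(2966+2907) = 756/5873 = 0.1287247.
SE = √(p̂(1−p̂)(1/n₁+1/n₂)) = √(0.1287247·0.8712753·0.000681152) = √(7.63943e-05) = 0.0087404.
z = (0.1321645 − 0.1252150)/0.0087404 = 0.0069495/0.0087404 = 0.7951.
p-value = P(Z < 0.795) ≈ 0.7867, so at α = 0.05 we fail to reject H₀.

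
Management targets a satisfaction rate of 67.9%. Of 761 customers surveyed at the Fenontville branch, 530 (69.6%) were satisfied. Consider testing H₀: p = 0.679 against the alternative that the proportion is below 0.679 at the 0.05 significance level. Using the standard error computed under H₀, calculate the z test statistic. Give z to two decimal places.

z = 1.03

p̂ = 530/761 ≈ 0.69645.
SE = √(p₀(1−p₀)/n) = √(0.21796/761) = 0.01692.
z = (0.69645 − 0.679)/0.01692 = 0.01745/0.01692 = 1.03.
p-value = P(Z < 1.031) ≈ 0.8488; since p > α = 0.05, fail to reject H₀.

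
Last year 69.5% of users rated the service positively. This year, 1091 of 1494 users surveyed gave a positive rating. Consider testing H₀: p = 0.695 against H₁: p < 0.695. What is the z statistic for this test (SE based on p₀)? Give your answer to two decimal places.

p̂ = 1091/1494 ≈ 0.73025.
Standard error under H₀: √(0.695×0.305/1494) = 0.01191.
z = (0.73025 − 0.695)/0.01191 = 0.03525/0.01191 = 2.96.

z = 2.96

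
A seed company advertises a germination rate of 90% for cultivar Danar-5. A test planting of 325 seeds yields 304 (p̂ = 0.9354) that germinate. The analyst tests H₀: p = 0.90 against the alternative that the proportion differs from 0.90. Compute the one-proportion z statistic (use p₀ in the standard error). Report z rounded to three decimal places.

z = 2.126

p̂ = 304/325 = 0.93538.
Standard error under H₀: √(0.9×0.1/325) = 0.01664.
z = (0.93538 − 0.9)/0.01664 = 0.03538/0.01664 = 2.126.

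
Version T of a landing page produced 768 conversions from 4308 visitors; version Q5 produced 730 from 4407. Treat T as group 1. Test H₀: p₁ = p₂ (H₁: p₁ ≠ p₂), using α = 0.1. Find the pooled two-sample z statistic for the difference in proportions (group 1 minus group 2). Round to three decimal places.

z = 1.562

p̂₁ = 768/4308 ≈ 0.17827, p̂₂ = 730/4407 ≈ 0.16565.
Pooled p̂ = (768+730)/(4308+4407) = 1498/8715 = 0.17189.
SE = √(0.142342 × 0.000459038) = 0.00808.
z = (0.17827 − 0.16565)/0.00808 = 0.01262/0.00808 = 1.562.
p-value = 2·P(Z > 1.562) ≈ 0.1183, so at α = 0.1 we fail to reject H₀.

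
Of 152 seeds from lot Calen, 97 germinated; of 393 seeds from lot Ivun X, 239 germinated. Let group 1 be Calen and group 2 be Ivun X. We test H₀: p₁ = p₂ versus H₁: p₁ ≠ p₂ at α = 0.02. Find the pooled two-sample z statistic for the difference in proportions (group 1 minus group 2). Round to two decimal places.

p̂₁ = 97/152 ≈ 0.6382, p̂₂ = 239/393 ≈ 0.6081.
Pooled p̂ = (97+239)/(152+393) = 336/545 = 0.6165.
SE = √(p̂(1−p̂)(1/n₁+1/n₂)) = √(0.6165·0.3835·0.00912348) = √(0.00215701) = 0.0464.
z = (0.6382 − 0.6081)/0.0464 = 0.0301/0.0464 = 0.65.
Two-sided p-value ≈ 2·Φ(−0.646) = 0.5181. With α = 0.02, fail to reject H₀.

z = 0.65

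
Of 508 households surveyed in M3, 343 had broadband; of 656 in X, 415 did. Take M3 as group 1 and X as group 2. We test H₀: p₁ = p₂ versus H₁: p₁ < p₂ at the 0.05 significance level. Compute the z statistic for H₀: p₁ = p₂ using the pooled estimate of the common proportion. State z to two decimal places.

z = 1.51

p̂₁ = 343/508 ≈ 0.6752, p̂₂ = 415/656 ≈ 0.6326.
Pooled p̂ = (343+415)/(508+656) = 758/1164 = 0.6512.
SE = √(p̂(1−p̂)(1/n₁+1/n₂)) = √(0.6512·0.3488·0.00349289) = √(0.000793368) = 0.0282.
z = (0.6752 − 0.6326)/0.0282 = 0.0426/0.0282 = 1.51.
p-value = P(Z < 1.512) ≈ 0.9347. With α = 0.05, fail to reject H₀.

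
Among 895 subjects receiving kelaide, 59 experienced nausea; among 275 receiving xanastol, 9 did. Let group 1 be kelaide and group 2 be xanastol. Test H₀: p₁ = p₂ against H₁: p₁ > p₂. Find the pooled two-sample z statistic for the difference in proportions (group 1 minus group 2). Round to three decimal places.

p̂₁ = 59/895 = 0.06592, p̂₂ = 9/275 = 0.03273.
Pooled p̂ = (59+9)/(895+275) = 68/1170 = 0.05812.
SE = √(p̂(1−p̂)(1/n₁+1/n₂)) = √(0.05812·0.94188·0.00475368) = √(0.000260225) = 0.01613.
z = (0.06592 − 0.03273)/0.01613 = 0.03319/0.01613 = 2.058.
p-value = P(Z > 2.058) ≈ 0.0198.

z = 2.058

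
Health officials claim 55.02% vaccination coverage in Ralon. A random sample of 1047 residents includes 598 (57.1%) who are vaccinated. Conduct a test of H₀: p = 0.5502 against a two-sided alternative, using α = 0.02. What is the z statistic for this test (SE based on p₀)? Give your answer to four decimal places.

p̂ = 598/1047 ≈ 0.5711557.
Under H₀, SE = √(0.5502·0.4498/1047) = √(0.000236371) = 0.0153743.
z = (0.5711557 − 0.5502)/0.0153743 = 0.0209557/0.0153743 = 1.3630.
Two-sided p-value ≈ 2·Φ(−1.363) = 0.1729; since p > α = 0.02, fail to reject H₀.

z = 1.3630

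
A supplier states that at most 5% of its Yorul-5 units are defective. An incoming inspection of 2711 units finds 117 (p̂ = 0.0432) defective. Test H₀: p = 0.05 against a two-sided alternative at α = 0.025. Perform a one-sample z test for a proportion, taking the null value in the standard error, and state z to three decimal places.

p̂ = 117/2711 ≈ 0.0431575.
SE = √(p₀(1−p₀)/n) = √(0.0475/2711) = 0.0041858.
z = (0.0431575 − 0.05)/0.0041858 = -0.0068425/0.0041858 = -1.635.
p-value = 2·P(Z > 1.635) ≈ 0.1021; since p > α = 0.025, fail to reject H₀.

z = -1.635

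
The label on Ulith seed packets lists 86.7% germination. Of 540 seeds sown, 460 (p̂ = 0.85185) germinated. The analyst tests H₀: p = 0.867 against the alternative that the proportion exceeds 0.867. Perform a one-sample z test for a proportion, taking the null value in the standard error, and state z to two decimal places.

z = -1.04

p̂ = 460/540 ≈ 0.85185.
SE = √(p₀(1−p₀)/n) = √(0.11531/540) = 0.01461.
z = (0.85185 − 0.867)/0.01461 = -0.01515/0.01461 = -1.04.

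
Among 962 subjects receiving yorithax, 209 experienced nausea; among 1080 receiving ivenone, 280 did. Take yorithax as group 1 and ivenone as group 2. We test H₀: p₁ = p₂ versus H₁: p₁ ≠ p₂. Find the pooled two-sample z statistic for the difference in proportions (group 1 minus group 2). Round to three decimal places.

z = -2.220

p̂₁ = 209/962 ≈ 0.21726, p̂₂ = 280/1080 ≈ 0.25926.
Pooled p̂ = (209+280)/(962+1080) = 489/2042 = 0.23947.
SE = √(0.182125 × 0.00196543) = 0.01892.
z = (0.21726 − 0.25926)/0.01892 = -0.04200/0.01892 = -2.220.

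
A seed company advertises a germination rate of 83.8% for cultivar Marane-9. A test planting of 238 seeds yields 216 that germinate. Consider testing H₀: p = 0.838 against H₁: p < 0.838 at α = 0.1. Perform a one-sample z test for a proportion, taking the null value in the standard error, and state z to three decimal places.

z = 2.913

p̂ = 216/238 ≈ 0.90756.
Standard error under H₀: √(0.838×0.162/238) = 0.02388.
z = (0.90756 − 0.838)/0.02388 = 0.06956/0.02388 = 2.913.
p-value = P(Z < 2.913) ≈ 0.9982. With α = 0.1, fail to reject H₀.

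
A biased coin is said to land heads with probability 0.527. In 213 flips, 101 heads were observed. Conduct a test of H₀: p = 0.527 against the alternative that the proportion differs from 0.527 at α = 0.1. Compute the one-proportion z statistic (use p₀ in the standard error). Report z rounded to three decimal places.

p̂ = 101/213 ≈ 0.47418.
Under H₀, SE = √(0.527·0.473/213) = √(0.00117029) = 0.03421.
z = (0.47418 − 0.527)/0.03421 = -0.05282/0.03421 = -1.544.
Two-sided p-value ≈ 2·Φ(−1.544) = 0.1226. With α = 0.1, fail to reject H₀.

z = -1.544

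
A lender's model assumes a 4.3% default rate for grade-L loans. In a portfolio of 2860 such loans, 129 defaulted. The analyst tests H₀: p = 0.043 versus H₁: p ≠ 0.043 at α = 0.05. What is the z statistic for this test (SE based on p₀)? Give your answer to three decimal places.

p̂ = 129/2860 = 0.045105.
Under H₀, SE = √(0.043·0.957/2860) = √(1.43885e-05) = 0.003793.
z = (0.045105 − 0.043)/0.003793 = 0.002105/0.003793 = 0.555.
p-value = 2·P(Z > 0.555) ≈ 0.5790; since p > α = 0.05, fail to reject H₀.

z = 0.555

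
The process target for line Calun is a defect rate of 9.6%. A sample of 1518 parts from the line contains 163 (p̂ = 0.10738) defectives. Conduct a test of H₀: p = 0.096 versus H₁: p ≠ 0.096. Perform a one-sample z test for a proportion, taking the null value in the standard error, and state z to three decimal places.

z = 1.505

p̂ = 163/1518 = 0.10738.
Standard error under H₀: √(0.096×0.904/1518) = 0.00756.
z = (0.10738 − 0.096)/0.00756 = 0.01138/0.00756 = 1.505.
Two-sided p-value ≈ 2·Φ(−1.505) = 0.1324.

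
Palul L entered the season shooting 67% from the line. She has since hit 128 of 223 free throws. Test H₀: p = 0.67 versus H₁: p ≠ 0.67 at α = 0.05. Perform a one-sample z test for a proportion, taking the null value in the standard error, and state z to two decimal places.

p̂ = 128/223 = 0.5740.
Standard error under H₀: √(0.67×0.33/223) = 0.0315.
z = (0.5740 − 0.67)/0.0315 = -0.0960/0.0315 = -3.05.
Two-sided p-value ≈ 2·Φ(−3.049) = 0.0023. With α = 0.05, reject H₀.

z = -3.05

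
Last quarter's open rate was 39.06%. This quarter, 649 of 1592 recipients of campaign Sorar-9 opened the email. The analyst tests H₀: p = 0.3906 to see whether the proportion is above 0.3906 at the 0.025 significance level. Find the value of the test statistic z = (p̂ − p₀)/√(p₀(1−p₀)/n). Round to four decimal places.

p̂ = 649/1592 ≈ 0.4076633.
Under H₀, SE = √(0.3906·0.6094/1592) = √(0.000149517) = 0.0122277.
z = (0.4076633 − 0.3906)/0.0122277 = 0.0170633/0.0122277 = 1.3955.
p-value = P(Z > 1.395) ≈ 0.0814, so at α = 0.025 we fail to reject H₀.

z = 1.3955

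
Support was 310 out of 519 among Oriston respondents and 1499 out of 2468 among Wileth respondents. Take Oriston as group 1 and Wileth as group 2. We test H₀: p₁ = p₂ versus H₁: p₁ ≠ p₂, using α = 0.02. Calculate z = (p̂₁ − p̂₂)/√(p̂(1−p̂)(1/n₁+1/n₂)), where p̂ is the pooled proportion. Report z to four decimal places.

p̂₁ = 310/519 ≈ 0.5973025, p̂₂ = 1499/2468 ≈ 0.6073744.
Pooled p̂ = (310+1499)/(519+2468) = 1809/2987 = 0.6056244.
SE = √(p̂(1−p̂)(1/n₁+1/n₂)) = √(0.6056244·0.3943756·0.00233197) = √(0.000556976) = 0.0236003.
z = (0.5973025 − 0.6073744)/0.0236003 = -0.0100719/0.0236003 = -0.4268.
Two-sided p-value ≈ 2·Φ(−0.427) = 0.6695, so at α = 0.02 we fail to reject H₀.

z = -0.4268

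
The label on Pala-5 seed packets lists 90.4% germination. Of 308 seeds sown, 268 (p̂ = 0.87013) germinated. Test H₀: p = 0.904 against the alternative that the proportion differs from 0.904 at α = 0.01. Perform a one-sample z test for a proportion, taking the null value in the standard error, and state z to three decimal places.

p̂ = 268/308 = 0.870130.
Under H₀, SE = √(0.904·0.096/308) = √(0.000281766) = 0.016786.
z = (0.870130 − 0.904)/0.016786 = -0.033870/0.016786 = -2.018.
p-value = 2·P(Z > 2.018) ≈ 0.0436, so at α = 0.01 we fail to reject H₀.

z = -2.018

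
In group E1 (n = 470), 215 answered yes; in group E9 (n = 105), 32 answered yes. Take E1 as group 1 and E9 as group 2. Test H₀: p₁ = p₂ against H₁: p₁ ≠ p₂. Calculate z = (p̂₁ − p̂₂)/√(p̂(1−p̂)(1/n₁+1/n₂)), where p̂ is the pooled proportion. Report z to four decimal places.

p̂₁ = 215/470 ≈ 0.457447, p̂₂ = 32/105 ≈ 0.304762.
Pooled p̂ = (215+32)/(470+105) = 247/575 = 0.429565.
SE = √(p̂(1−p̂)(1/n₁+1/n₂)) = √(0.429565·0.570435·0.0116515) = √(0.00285506) = 0.053433.
z = (0.457447 − 0.304762)/0.053433 = 0.152685/0.053433 = 2.8575.
p-value = 2·P(Z > 2.858) ≈ 0.0043.

z = 2.8575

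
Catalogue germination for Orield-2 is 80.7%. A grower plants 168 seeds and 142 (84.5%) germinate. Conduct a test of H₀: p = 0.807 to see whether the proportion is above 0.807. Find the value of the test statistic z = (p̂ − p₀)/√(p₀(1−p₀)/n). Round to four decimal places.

p̂ = 142/168 ≈ 0.845238.
Standard error under H₀: √(0.807×0.193/168) = 0.030448.
z = (0.845238 − 0.807)/0.030448 = 0.038238/0.030448 = 1.2558.

z = 1.2558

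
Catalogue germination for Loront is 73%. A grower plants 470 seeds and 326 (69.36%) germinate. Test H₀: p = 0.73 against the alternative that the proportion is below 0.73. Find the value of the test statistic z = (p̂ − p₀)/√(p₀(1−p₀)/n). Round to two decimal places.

z = -1.78

p̂ = 326/470 = 0.6936.
SE = √(p₀(1−p₀)/n) = √(0.1971/470) = 0.0205.
z = (0.6936 − 0.73)/0.0205 = -0.0364/0.0205 = -1.78.
p-value = P(Z < -1.777) ≈ 0.0378.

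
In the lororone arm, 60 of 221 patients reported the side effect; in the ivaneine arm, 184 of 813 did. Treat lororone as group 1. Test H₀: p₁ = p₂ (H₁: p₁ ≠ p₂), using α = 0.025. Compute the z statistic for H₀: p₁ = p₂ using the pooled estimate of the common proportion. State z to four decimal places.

z = 1.4023

p̂₁ = 60/221 = 0.271493, p̂₂ = 184/813 = 0.226322.
Pooled p̂ = (60+184)/(221+813) = 244/1034 = 0.235977.
SE = √(0.180292 × 0.0057549) = 0.032211.
z = (0.271493 − 0.226322)/0.032211 = 0.045171/0.032211 = 1.4023.
Two-sided p-value ≈ 2·Φ(−1.402) = 0.1608. With α = 0.025, fail to reject H₀.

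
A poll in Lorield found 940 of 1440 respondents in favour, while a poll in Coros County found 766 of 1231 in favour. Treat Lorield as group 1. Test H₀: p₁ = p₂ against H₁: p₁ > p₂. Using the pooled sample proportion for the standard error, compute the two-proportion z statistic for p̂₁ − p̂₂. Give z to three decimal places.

p̂₁ = 940/1440 ≈ 0.652778, p̂₂ = 766/1231 ≈ 0.622258.
Pooled p̂ = (940+766)/(1440+1231) = 1706/2671 = 0.638712.
SE = √(0.230759 × 0.00150679) = 0.018647.
z = (0.652778 − 0.622258)/0.018647 = 0.030520/0.018647 = 1.637.
p-value = P(Z > 1.637) ≈ 0.0508.

z = 1.637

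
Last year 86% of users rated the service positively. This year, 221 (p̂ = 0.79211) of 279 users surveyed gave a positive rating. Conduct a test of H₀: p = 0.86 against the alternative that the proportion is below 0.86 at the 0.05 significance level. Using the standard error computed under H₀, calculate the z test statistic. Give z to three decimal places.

p̂ = 221/279 ≈ 0.792115.
SE = √(p₀(1−p₀)/n) = √(0.1204/279) = 0.020774.
z = (0.792115 − 0.86)/0.020774 = -0.067885/0.020774 = -3.268.
p-value = P(Z < -3.268) ≈ 0.0005; since p < α = 0.05, reject H₀.

z = -3.268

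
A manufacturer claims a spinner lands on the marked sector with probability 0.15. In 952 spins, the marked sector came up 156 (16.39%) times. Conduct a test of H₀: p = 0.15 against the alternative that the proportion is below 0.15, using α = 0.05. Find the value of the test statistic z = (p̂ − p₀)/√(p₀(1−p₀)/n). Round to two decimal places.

z = 1.20

p̂ = 156/952 ≈ 0.1639.
Standard error under H₀: √(0.15×0.85/952) = 0.0116.
z = (0.1639 − 0.15)/0.0116 = 0.0139/0.0116 = 1.20.
p-value = P(Z < 1.198) ≈ 0.8846; since p > α = 0.05, fail to reject H₀.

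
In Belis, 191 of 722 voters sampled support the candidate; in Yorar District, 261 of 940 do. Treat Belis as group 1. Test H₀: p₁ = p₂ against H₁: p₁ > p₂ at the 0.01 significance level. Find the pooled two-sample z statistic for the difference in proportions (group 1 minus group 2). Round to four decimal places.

z = -0.5957

p̂₁ = 191/722 ≈ 0.264543, p̂₂ = 261/940 ≈ 0.277660.
Pooled p̂ = (191+261)/(722+940) = 452/1662 = 0.271961.
SE = √(0.197998 × 0.00244887) = 0.022020.
z = (0.264543 − 0.277660)/0.022020 = -0.013117/0.022020 = -0.5957.
p-value = P(Z > -0.596) ≈ 0.7243. With α = 0.01, fail to reject H₀.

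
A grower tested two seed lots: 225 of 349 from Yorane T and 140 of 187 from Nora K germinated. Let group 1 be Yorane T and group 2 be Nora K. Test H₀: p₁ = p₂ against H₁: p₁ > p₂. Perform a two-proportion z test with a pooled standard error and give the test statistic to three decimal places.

z = -2.461

p̂₁ = 225/349 = 0.64470, p̂₂ = 140/187 = 0.74866.
Pooled p̂ = (225+140)/(349+187) = 365/536 = 0.68097.
SE = √(0.21725 × 0.00821292) = 0.04224.
z = (0.64470 − 0.74866)/0.04224 = -0.10396/0.04224 = -2.461.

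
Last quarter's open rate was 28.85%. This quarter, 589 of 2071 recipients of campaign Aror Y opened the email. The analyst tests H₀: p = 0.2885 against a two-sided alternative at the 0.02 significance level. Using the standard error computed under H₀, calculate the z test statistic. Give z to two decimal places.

p̂ = 589/2071 ≈ 0.2844.
Standard error under H₀: √(0.2885×0.7115/2071) = 0.0100.
z = (0.2844 − 0.2885)/0.0100 = -0.0041/0.0100 = -0.41.
Two-sided p-value ≈ 2·Φ(−0.411) = 0.6807. With α = 0.02, fail to reject H₀.

z = -0.41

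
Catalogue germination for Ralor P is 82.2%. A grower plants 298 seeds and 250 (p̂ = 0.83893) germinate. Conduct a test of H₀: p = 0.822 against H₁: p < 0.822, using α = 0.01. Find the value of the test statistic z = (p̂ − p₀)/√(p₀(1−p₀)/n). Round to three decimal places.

z = 0.764

p̂ = 250/298 = 0.83893.
Under H₀, SE = √(0.822·0.178/298) = √(0.000490993) = 0.02216.
z = (0.83893 − 0.822)/0.02216 = 0.01693/0.02216 = 0.764.
p-value = P(Z < 0.764) ≈ 0.7775, so at α = 0.01 we fail to reject H₀.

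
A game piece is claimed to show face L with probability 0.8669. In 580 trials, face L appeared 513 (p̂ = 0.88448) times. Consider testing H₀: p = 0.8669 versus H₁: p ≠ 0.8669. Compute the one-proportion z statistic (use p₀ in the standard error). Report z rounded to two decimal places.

p̂ = 513/580 ≈ 0.8845.
Standard error under H₀: √(0.8669×0.1331/580) = 0.0141.
z = (0.8845 − 0.8669)/0.0141 = 0.0176/0.0141 = 1.25.
Two-sided p-value ≈ 2·Φ(−1.247) = 0.2125.

z = 1.25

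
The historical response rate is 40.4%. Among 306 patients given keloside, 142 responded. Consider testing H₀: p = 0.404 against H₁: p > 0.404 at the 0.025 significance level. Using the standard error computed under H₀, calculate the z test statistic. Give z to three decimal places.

z = 2.141

p̂ = 142/306 ≈ 0.46405.
Standard error under H₀: √(0.404×0.596/306) = 0.02805.
z = (0.46405 − 0.404)/0.02805 = 0.06005/0.02805 = 2.141.
p-value = P(Z > 2.141) ≈ 0.0161. With α = 0.025, reject H₀.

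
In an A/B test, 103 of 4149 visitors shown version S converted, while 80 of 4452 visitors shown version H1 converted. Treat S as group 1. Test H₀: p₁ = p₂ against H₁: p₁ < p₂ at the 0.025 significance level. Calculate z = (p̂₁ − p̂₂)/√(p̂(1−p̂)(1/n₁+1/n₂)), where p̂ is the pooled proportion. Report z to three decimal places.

z = 2.202

p̂₁ = 103/4149 ≈ 0.024825, p̂₂ = 80/4452 ≈ 0.017969.
Pooled p̂ = (103+80)/(4149+4452) = 183/8601 = 0.021277.
SE = √(0.0208239 × 0.00046564) = 0.003114.
z = (0.024825 − 0.017969)/0.003114 = 0.006856/0.003114 = 2.202.
p-value = P(Z < 2.202) ≈ 0.9862; since p > α = 0.025, fail to reject H₀.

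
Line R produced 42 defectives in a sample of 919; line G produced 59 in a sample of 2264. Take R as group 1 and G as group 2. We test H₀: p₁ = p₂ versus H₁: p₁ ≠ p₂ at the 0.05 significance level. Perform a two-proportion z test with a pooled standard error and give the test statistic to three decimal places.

p̂₁ = 42/919 = 0.045702, p̂₂ = 59/2264 = 0.026060.
Pooled p̂ = (42+59)/(919+2264) = 101/3183 = 0.031731.
SE = √(0.0307242 × 0.00152984) = 0.006856.
z = (0.045702 − 0.026060)/0.006856 = 0.019642/0.006856 = 2.865.
Two-sided p-value ≈ 2·Φ(−2.865) = 0.0042; since p < α = 0.05, reject H₀.

z = 2.865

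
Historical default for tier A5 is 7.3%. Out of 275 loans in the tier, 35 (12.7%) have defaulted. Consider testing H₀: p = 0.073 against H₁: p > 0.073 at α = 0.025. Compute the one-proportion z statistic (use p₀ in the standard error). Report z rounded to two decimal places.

z = 3.46

p̂ = 35/275 = 0.1273.
Under H₀, SE = √(0.073·0.927/275) = √(0.000246076) = 0.0157.
z = (0.1273 − 0.073)/0.0157 = 0.0543/0.0157 = 3.46.
p-value = P(Z > 3.460) ≈ 0.0003; since p < α = 0.025, reject H₀.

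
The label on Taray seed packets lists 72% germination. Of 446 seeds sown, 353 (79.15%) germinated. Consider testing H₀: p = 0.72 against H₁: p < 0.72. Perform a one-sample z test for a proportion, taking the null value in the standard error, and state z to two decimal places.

z = 3.36

p̂ = 353/446 = 0.7915.
Standard error under H₀: √(0.72×0.28/446) = 0.0213.
z = (0.7915 − 0.72)/0.0213 = 0.0715/0.0213 = 3.36.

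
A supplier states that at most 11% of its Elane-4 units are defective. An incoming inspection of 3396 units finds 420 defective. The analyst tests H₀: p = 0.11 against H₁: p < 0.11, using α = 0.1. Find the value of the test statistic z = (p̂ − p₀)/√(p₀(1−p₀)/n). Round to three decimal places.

z = 2.547

p̂ = 420/3396 = 0.123675.
SE = √(p₀(1−p₀)/n) = √(0.0979/3396) = 0.005369.
z = (0.123675 − 0.11)/0.005369 = 0.013675/0.005369 = 2.547.
p-value = P(Z < 2.547) ≈ 0.9946, so at α = 0.1 we fail to reject H₀.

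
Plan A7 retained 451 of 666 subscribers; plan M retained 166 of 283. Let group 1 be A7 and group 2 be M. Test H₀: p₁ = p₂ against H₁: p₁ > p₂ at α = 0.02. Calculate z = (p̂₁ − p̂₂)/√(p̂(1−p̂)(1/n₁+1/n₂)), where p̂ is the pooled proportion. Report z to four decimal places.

z = 2.6773

p̂₁ = 451/666 = 0.6771772, p̂₂ = 166/283 = 0.5865724.
Pooled p̂ = (451+166)/(666+283) = 617/949 = 0.6501581.
SE = √(p̂(1−p̂)(1/n₁+1/n₂)) = √(0.6501581·0.3498419·0.00503507) = √(0.00114524) = 0.0338414.
z = (0.6771772 − 0.5865724)/0.0338414 = 0.0906048/0.0338414 = 2.6773.
p-value = P(Z > 2.677) ≈ 0.0037, so at α = 0.02 we reject H₀.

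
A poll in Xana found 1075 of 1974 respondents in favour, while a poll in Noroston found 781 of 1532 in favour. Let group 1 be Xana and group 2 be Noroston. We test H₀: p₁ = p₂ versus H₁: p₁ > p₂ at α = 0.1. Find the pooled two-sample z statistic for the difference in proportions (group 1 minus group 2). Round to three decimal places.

p̂₁ = 1075/1974 ≈ 0.544580, p̂₂ = 781/1532 ≈ 0.509791.
Pooled p̂ = (1075+781)/(1974+1532) = 1856/3506 = 0.529378.
SE = √(p̂(1−p̂)(1/n₁+1/n₂)) = √(0.529378·0.470622·0.00115933) = √(0.000288831) = 0.016995.
z = (0.544580 − 0.509791)/0.016995 = 0.034789/0.016995 = 2.047.
p-value = P(Z > 2.047) ≈ 0.0203. With α = 0.1, reject H₀.

z = 2.047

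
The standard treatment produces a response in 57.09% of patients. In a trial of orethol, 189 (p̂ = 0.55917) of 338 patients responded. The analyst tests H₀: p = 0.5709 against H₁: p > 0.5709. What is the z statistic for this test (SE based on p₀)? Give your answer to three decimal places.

z = -0.436

p̂ = 189/338 ≈ 0.55917.
Standard error under H₀: √(0.5709×0.4291/338) = 0.02692.
z = (0.55917 − 0.5709)/0.02692 = -0.01173/0.02692 = -0.436.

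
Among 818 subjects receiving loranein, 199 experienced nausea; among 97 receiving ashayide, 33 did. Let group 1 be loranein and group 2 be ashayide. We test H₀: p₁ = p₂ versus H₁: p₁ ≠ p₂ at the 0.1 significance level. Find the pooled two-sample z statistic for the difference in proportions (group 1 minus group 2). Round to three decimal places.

z = -2.075

p̂₁ = 199/818 = 0.24328, p̂₂ = 33/97 = 0.34021.
Pooled p̂ = (199+33)/(818+97) = 232/915 = 0.25355.
SE = √(0.189263 × 0.0115318) = 0.04672.
z = (0.24328 − 0.34021)/0.04672 = -0.09693/0.04672 = -2.075.
p-value = 2·P(Z > 2.075) ≈ 0.0380; since p < α = 0.1, reject H₀.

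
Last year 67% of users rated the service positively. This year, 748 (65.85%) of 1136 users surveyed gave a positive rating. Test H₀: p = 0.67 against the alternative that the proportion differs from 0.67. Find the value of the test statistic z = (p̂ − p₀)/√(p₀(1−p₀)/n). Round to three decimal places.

z = -0.828

p̂ = 748/1136 = 0.65845.
SE = √(p₀(1−p₀)/n) = √(0.2211/1136) = 0.01395.
z = (0.65845 − 0.67)/0.01395 = -0.01155/0.01395 = -0.828.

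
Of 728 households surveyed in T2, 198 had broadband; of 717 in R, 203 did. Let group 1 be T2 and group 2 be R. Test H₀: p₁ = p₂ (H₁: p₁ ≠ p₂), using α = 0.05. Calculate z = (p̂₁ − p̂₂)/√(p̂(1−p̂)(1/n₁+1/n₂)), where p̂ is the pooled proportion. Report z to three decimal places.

p̂₁ = 198/728 ≈ 0.27198, p̂₂ = 203/717 ≈ 0.28312.
Pooled p̂ = (198+203)/(728+717) = 401/1445 = 0.27751.
SE = √(0.200498 × 0.00276833) = 0.02356.
z = (0.27198 − 0.28312)/0.02356 = -0.01114/0.02356 = -0.473.
Two-sided p-value ≈ 2·Φ(−0.473) = 0.6361. With α = 0.05, fail to reject H₀.

z = -0.473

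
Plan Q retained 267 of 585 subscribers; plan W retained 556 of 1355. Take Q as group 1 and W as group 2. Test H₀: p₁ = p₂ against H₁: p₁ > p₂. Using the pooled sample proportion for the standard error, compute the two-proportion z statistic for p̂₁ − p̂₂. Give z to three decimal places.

p̂₁ = 267/585 = 0.45641, p̂₂ = 556/1355 = 0.41033.
Pooled p̂ = (267+556)/(585+1355) = 823/1940 = 0.42423.
SE = √(0.244258 × 0.00244741) = 0.02445.
z = (0.45641 − 0.41033)/0.02445 = 0.04608/0.02445 = 1.885.
p-value = P(Z > 1.885) ≈ 0.0297.

z = 1.885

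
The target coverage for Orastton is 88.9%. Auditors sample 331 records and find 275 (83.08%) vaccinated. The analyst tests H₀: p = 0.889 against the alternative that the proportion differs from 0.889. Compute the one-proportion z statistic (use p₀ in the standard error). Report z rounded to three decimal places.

p̂ = 275/331 ≈ 0.830816.
Under H₀, SE = √(0.889·0.111/331) = √(0.000298124) = 0.017266.
z = (0.830816 − 0.889)/0.017266 = -0.058184/0.017266 = -3.370.
Two-sided p-value ≈ 2·Φ(−3.370) = 0.0008.

z = -3.370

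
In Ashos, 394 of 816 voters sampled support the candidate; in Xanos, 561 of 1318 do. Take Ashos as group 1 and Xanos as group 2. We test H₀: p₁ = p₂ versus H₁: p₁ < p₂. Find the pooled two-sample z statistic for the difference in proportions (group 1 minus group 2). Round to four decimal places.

z = 2.5824

p̂₁ = 394/816 = 0.482843, p̂₂ = 561/1318 = 0.425645.
Pooled p̂ = (394+561)/(816+1318) = 955/2134 = 0.447516.
SE = √(0.247245 × 0.00198422) = 0.022149.
z = (0.482843 − 0.425645)/0.022149 = 0.057198/0.022149 = 2.5824.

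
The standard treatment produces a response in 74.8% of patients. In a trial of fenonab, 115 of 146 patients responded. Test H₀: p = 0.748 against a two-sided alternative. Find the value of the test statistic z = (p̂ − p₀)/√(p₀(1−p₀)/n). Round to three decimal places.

z = 1.104

p̂ = 115/146 = 0.78767.
Standard error under H₀: √(0.748×0.252/146) = 0.03593.
z = (0.78767 − 0.748)/0.03593 = 0.03967/0.03593 = 1.104.
Two-sided p-value ≈ 2·Φ(−1.104) = 0.2696.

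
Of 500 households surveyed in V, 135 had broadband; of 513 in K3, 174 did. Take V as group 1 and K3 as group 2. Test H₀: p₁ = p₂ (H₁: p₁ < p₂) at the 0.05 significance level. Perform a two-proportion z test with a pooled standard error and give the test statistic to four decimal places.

p̂₁ = 135/500 ≈ 0.2700000, p̂₂ = 174/513 ≈ 0.3391813.
Pooled p̂ = (135+174)/(500+513) = 309/1013 = 0.3050346.
SE = √(0.211988 × 0.00394932) = 0.0289346.
z = (0.2700000 − 0.3391813)/0.0289346 = -0.0691813/0.0289346 = -2.3910.
p-value = P(Z < -2.391) ≈ 0.0084. With α = 0.05, reject H₀.

z = -2.3910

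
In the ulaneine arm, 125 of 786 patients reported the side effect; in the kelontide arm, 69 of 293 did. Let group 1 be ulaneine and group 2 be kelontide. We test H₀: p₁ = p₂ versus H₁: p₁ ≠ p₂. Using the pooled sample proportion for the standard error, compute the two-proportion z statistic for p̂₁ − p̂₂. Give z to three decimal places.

p̂₁ = 125/786 = 0.159033, p̂₂ = 69/293 = 0.235495.
Pooled p̂ = (125+69)/(786+293) = 194/1079 = 0.179796.
SE = √(0.147469 × 0.00468523) = 0.026286.
z = (0.159033 − 0.235495)/0.026286 = -0.076462/0.026286 = -2.909.

z = -2.909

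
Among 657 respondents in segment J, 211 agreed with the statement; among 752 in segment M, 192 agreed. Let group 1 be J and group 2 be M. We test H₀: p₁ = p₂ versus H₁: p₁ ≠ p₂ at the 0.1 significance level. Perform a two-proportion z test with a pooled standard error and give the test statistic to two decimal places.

z = 2.73

p̂₁ = 211/657 ≈ 0.3212, p̂₂ = 192/752 ≈ 0.2553.
Pooled p̂ = (211+192)/(657+752) = 403/1409 = 0.2860.
SE = √(p̂(1−p̂)(1/n₁+1/n₂)) = √(0.2860·0.7140·0.00285186) = √(0.000582383) = 0.0241.
z = (0.3212 − 0.2553)/0.0241 = 0.0659/0.0241 = 2.73.
p-value = 2·P(Z > 2.728) ≈ 0.0064. With α = 0.1, reject H₀.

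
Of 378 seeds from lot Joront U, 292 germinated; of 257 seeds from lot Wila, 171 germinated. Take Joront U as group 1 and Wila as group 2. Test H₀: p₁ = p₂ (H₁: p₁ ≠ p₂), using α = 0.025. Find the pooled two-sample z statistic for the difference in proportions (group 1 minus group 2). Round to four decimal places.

p̂₁ = 292/378 = 0.772487, p̂₂ = 171/257 = 0.665370.
Pooled p̂ = (292+171)/(378+257) = 463/635 = 0.729134.
SE = √(0.197498 × 0.00653655) = 0.035930.
z = (0.772487 − 0.665370)/0.035930 = 0.107117/0.035930 = 2.9813.
p-value = 2·P(Z > 2.981) ≈ 0.0029; since p < α = 0.025, reject H₀.

z = 2.9813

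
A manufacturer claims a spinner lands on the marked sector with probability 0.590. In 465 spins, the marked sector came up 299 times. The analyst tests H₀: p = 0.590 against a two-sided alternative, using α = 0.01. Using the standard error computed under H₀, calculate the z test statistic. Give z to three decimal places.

z = 2.324

p̂ = 299/465 = 0.64301.
Under H₀, SE = √(0.59·0.41/465) = √(0.000520215) = 0.02281.
z = (0.64301 − 0.59)/0.02281 = 0.05301/0.02281 = 2.324.
Two-sided p-value ≈ 2·Φ(−2.324) = 0.0201; since p > α = 0.01, fail to reject H₀.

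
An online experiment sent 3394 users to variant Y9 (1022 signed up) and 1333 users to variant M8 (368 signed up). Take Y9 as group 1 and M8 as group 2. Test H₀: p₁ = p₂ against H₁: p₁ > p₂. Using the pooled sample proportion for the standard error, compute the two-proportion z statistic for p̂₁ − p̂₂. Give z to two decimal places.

z = 1.70

p̂₁ = 1022/3394 = 0.3011, p̂₂ = 368/1333 = 0.2761.
Pooled p̂ = (1022+368)/(3394+1333) = 1390/4727 = 0.2941.
SE = √(p̂(1−p̂)(1/n₁+1/n₂)) = √(0.2941·0.7059·0.00104483) = √(0.000216892) = 0.0147.
z = (0.3011 − 0.2761)/0.0147 = 0.0250/0.0147 = 1.70.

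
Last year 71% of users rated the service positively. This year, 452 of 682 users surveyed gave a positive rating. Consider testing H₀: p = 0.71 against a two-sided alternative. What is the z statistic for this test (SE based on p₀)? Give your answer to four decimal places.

z = -2.7190

p̂ = 452/682 ≈ 0.662757.
Standard error under H₀: √(0.71×0.29/682) = 0.017375.
z = (0.662757 − 0.71)/0.017375 = -0.047243/0.017375 = -2.7190.
p-value = 2·P(Z > 2.719) ≈ 0.0065.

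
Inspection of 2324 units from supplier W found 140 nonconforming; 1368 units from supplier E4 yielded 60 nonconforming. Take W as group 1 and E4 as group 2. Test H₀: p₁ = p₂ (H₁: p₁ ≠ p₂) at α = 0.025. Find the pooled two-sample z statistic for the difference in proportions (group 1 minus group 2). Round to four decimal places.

p̂₁ = 140/2324 ≈ 0.0602410, p̂₂ = 60/1368 ≈ 0.0438596.
Pooled p̂ = (140+60)/(2324+1368) = 200/3692 = 0.0541712.
SE = √(p̂(1−p̂)(1/n₁+1/n₂)) = √(0.0541712·0.9458288·0.00116129) = √(5.95005e-05) = 0.0077137.
z = (0.0602410 − 0.0438596)/0.0077137 = 0.0163814/0.0077137 = 2.1237.
p-value = 2·P(Z > 2.124) ≈ 0.0337; since p > α = 0.025, fail to reject H₀.

z = 2.1237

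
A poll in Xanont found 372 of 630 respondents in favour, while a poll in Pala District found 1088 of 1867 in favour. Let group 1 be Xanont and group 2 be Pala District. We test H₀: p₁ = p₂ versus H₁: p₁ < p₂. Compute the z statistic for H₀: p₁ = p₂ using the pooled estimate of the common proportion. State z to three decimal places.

z = 0.340

p̂₁ = 372/630 = 0.590476, p̂₂ = 1088/1867 = 0.582753.
Pooled p̂ = (372+1088)/(630+1867) = 1460/2497 = 0.584702.
SE = √(0.242826 × 0.00212292) = 0.022705.
z = (0.590476 − 0.582753)/0.022705 = 0.007723/0.022705 = 0.340.
p-value = P(Z < 0.340) ≈ 0.6331.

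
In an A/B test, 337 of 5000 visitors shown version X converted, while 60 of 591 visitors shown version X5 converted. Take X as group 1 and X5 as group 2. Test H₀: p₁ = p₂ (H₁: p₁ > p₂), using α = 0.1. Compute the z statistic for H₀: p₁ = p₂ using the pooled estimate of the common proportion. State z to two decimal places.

z = -3.05

p̂₁ = 337/5000 ≈ 0.06740, p̂₂ = 60/591 ≈ 0.10152.
Pooled p̂ = (337+60)/(5000+591) = 397/5591 = 0.07101.
SE = √(0.065965 × 0.00189205) = 0.01117.
z = (0.06740 − 0.10152)/0.01117 = -0.03412/0.01117 = -3.05.
p-value = P(Z > -3.054) ≈ 0.9989, so at α = 0.1 we fail to reject H₀.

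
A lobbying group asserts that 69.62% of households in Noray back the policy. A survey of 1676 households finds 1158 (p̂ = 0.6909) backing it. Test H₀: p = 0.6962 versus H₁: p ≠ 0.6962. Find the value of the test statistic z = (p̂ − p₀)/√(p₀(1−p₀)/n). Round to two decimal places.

z = -0.47

p̂ = 1158/1676 ≈ 0.6909.
Standard error under H₀: √(0.6962×0.3038/1676) = 0.0112.
z = (0.6909 − 0.6962)/0.0112 = -0.0053/0.0112 = -0.47.
Two-sided p-value ≈ 2·Φ(−0.469) = 0.6390.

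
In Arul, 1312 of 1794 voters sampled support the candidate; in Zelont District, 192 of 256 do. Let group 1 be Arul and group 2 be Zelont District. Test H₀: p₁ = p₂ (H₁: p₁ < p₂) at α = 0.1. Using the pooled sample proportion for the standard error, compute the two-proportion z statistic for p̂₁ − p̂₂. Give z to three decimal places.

z = -0.632

p̂₁ = 1312/1794 = 0.73133, p̂₂ = 192/256 = 0.75000.
Pooled p̂ = (1312+192)/(1794+256) = 1504/2050 = 0.73366.
SE = √(p̂(1−p̂)(1/n₁+1/n₂)) = √(0.73366·0.26634·0.00446366) = √(0.000872216) = 0.02953.
z = (0.73133 − 0.75000)/0.02953 = -0.01867/0.02953 = -0.632.
p-value = P(Z < -0.632) ≈ 0.2636, so at α = 0.1 we fail to reject H₀.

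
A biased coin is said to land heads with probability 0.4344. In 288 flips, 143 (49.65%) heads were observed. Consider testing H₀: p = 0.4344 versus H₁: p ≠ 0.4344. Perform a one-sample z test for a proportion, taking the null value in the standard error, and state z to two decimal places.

p̂ = 143/288 = 0.4965.
Under H₀, SE = √(0.4344·0.5656/288) = √(0.000853113) = 0.0292.
z = (0.4965 − 0.4344)/0.0292 = 0.0621/0.0292 = 2.13.

z = 2.13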